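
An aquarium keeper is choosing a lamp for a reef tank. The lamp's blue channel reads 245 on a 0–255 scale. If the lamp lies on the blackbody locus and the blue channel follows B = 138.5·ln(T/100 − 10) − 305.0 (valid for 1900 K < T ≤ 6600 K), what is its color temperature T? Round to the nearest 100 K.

6300 K

ln(t − 10) = (245 + 305.0) / 138.5 = 3.9711.
t − 10 = e^3.9711 = 53.044, so t = 63.044.
T = 100·t = 6304 K → 6300 K to the nearest 100 K.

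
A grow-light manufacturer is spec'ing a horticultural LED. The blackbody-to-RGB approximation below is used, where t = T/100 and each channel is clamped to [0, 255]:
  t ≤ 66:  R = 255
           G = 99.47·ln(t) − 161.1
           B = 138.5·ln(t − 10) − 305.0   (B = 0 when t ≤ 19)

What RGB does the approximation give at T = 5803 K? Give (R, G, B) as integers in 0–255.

(255, 243, 231)

t = 5803/100 = 58.03; the t ≤ 66 branch applies.
R = 255 by definition for t ≤ 66.
G = 99.47·ln 58.03 − 161.1 = 99.47·4.0610 − 161.1 = 242.844.
B = 138.5·ln(58.03 − 10) − 305.0 = 138.5·ln 48.03 − 305.0 = 138.5·3.8718 − 305.0 = 231.248.
Rounded: (255, 243, 231).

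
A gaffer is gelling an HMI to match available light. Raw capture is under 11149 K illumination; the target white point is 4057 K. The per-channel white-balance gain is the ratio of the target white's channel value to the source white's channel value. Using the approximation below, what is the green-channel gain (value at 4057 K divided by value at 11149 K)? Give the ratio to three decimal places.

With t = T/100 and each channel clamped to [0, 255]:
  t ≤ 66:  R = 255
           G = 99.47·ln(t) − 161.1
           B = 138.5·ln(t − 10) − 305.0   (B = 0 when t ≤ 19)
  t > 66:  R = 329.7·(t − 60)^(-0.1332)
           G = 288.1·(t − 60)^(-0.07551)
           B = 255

0.969

At 11149 K (t = 111.49):
  G = 288.1·(111.49 − 60)^(-0.07551) = 288.1·51.49^(-0.07551) = 288.1·0.74259 = 213.940.
At 4057 K (t = 40.57):
  G = 99.47·ln 40.57 − 161.1 = 99.47·3.7030 − 161.1 = 207.240.
Gain = 207.240 / 213.940 = 0.9687 → 0.969.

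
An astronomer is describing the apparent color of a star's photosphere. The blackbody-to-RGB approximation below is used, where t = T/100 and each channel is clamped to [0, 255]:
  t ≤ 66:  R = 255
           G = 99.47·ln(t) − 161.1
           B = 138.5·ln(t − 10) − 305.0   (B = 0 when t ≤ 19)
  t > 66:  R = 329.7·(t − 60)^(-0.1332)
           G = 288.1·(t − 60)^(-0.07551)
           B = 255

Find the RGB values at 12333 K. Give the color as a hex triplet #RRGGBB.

#BED3FF

t = 12333/100 = 123.33; the t > 66 branch applies.
R = 329.7·(123.33 − 60)^(-0.1332) = 329.7·63.33^(-0.1332) = 329.7·0.57547 = 189.734.
G = 288.1·(123.33 − 60)^(-0.07551) = 288.1·63.33^(-0.07551) = 288.1·0.73107 = 210.622.
B = 255 by definition for t > 66.
Rounded: (190, 211, 255).
In hex: #BED3FF.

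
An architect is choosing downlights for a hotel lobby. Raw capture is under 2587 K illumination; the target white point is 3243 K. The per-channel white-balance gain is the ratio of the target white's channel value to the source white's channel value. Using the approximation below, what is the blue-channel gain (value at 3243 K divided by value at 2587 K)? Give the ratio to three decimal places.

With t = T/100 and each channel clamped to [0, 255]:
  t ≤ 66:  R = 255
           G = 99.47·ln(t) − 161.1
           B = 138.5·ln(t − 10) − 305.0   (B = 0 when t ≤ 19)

At 2587 K (t = 25.87):
  B = 138.5·ln(25.87 − 10) − 305.0 = 138.5·ln 15.87 − 305.0 = 138.5·2.7644 − 305.0 = 77.874.
At 3243 K (t = 32.43):
  B = 138.5·ln(32.43 − 10) − 305.0 = 138.5·ln 22.43 − 305.0 = 138.5·3.1104 − 305.0 = 125.790.
Gain = 125.790 / 77.874 = 1.6153 → 1.615.

1.615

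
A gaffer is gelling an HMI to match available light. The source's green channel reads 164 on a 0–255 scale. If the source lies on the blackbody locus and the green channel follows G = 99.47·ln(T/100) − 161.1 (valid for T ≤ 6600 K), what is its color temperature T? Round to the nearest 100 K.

2600 K

ln t = (164 + 161.1) / 99.47 = 3.2683.
t = e^3.2683 = 26.267.
T = 100·t = 2627 K → 2600 K to the nearest 100 K.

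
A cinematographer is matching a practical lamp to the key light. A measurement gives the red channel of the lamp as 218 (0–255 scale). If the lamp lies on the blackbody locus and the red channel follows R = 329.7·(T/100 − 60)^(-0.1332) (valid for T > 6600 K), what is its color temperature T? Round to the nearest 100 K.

(t − 60)^(-0.1332) = 218/329.7 = 0.66121.
t − 60 = 0.66121^(1/-0.1332) = 0.66121^(-7.508) = 22.326, so t = 82.326.
T = 100·t = 8233 K → 8200 K to the nearest 100 K.

8200 K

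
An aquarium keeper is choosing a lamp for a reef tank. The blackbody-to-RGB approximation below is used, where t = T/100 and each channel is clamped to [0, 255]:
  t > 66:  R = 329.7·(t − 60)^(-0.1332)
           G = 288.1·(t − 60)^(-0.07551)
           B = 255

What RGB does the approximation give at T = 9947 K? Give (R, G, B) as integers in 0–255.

t = 9947/100 = 99.47; the t > 66 branch applies.
R = 329.7·(99.47 − 60)^(-0.1332) = 329.7·39.47^(-0.1332) = 329.7·0.61288 = 202.067.
G = 288.1·(99.47 − 60)^(-0.07551) = 288.1·39.47^(-0.07551) = 288.1·0.75765 = 218.278.
B = 255 by definition for t > 66.
Rounded: (202, 218, 255).

(202, 218, 255)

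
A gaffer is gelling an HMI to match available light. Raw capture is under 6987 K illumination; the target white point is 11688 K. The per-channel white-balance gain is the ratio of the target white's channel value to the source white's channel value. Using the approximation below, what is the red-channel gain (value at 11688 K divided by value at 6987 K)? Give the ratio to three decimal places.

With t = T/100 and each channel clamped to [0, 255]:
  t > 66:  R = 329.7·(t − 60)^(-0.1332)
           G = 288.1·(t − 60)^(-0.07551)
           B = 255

0.792

At 6987 K (t = 69.87):
  R = 329.7·(69.87 − 60)^(-0.1332) = 329.7·9.87^(-0.1332) = 329.7·0.73715 = 243.039.
At 11688 K (t = 116.88):
  R = 329.7·(116.88 − 60)^(-0.1332) = 329.7·56.88^(-0.1332) = 329.7·0.58377 = 192.468.
Gain = 192.468 / 243.039 = 0.7919 → 0.792.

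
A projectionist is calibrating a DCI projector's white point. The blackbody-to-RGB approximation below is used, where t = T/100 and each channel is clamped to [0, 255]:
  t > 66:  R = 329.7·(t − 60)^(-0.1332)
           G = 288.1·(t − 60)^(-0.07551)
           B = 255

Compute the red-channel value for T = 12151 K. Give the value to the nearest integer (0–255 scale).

190

t = 12151/100 = 121.51; the t > 66 branch applies.
R = 329.7·(121.51 − 60)^(-0.1332) = 329.7·61.51^(-0.1332) = 329.7·0.57771 = 190.472.
Rounded: 190.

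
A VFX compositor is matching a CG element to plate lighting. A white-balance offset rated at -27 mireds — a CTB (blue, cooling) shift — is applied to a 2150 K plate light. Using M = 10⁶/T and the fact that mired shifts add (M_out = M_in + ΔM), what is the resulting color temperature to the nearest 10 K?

2280 K

M_in = 10⁶/2150 = 465.12 mireds.
M_out = 465.12 + (-27) = 438.12 mireds.
T_out = 10⁶/438.12 = 2282.5 K → 2280 K.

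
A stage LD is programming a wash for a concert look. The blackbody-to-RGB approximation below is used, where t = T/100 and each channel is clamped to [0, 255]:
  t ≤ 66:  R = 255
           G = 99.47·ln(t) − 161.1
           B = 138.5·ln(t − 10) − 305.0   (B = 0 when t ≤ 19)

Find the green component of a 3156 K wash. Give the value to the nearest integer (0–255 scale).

182

t = 3156/100 = 31.56; the t ≤ 66 branch applies.
G = 99.47·ln 31.56 − 161.1 = 99.47·3.4519 − 161.1 = 182.260.
Rounded: 182.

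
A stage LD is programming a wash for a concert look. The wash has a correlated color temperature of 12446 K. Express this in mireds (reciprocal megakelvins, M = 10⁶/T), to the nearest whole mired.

80 mireds

M = 10⁶ / 12446 = 80.347 → 80 mireds.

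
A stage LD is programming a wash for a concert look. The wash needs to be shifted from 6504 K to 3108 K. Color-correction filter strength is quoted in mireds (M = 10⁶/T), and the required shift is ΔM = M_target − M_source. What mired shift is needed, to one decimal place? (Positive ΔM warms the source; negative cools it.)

M_source = 10⁶/6504 = 153.752; M_target = 10⁶/3108 = 321.750.
ΔM = 321.750 − 153.752 = 167.999 → +168.0 mireds, a warming shift.

+168.0 mireds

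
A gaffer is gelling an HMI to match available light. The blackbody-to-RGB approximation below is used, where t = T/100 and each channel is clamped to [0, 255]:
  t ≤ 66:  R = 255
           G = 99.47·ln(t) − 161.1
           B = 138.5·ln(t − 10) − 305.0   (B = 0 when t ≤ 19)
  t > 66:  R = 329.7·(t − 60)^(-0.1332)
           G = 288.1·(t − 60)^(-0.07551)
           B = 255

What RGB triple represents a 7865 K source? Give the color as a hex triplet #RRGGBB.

t = 7865/100 = 78.65; the t > 66 branch applies.
R = 329.7·(78.65 − 60)^(-0.1332) = 329.7·18.65^(-0.1332) = 329.7·0.67724 = 223.288.
G = 288.1·(78.65 − 60)^(-0.07551) = 288.1·18.65^(-0.07551) = 288.1·0.80177 = 230.991.
B = 255 by definition for t > 66.
Rounded: (223, 231, 255).
In hex: #DFE7FF.

#DFE7FF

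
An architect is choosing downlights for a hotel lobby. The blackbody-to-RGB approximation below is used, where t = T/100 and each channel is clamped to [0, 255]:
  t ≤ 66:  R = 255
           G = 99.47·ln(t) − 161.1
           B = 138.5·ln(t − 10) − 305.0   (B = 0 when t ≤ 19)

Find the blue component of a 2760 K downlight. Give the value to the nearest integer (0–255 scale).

92

t = 2760/100 = 27.6; the t ≤ 66 branch applies.
B = 138.5·ln(27.6 − 10) − 305.0 = 138.5·ln 17.6 − 305.0 = 138.5·2.8679 − 305.0 = 92.204.
Rounded: 92.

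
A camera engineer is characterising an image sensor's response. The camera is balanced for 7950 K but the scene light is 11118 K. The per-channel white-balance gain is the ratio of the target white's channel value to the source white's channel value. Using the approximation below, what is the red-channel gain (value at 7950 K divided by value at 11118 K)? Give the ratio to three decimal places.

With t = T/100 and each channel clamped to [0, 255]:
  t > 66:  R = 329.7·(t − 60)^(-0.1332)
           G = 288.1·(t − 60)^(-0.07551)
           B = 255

At 11118 K (t = 111.18):
  R = 329.7·(111.18 − 60)^(-0.1332) = 329.7·51.18^(-0.1332) = 329.7·0.59204 = 195.194.
At 7950 K (t = 79.5):
  R = 329.7·(79.5 − 60)^(-0.1332) = 329.7·19.5^(-0.1332) = 329.7·0.67324 = 221.966.
Gain = 221.966 / 195.194 = 1.1372 → 1.137.

1.137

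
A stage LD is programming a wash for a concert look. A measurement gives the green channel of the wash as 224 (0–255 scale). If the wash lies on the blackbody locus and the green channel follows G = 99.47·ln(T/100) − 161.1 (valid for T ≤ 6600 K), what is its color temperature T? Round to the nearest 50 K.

ln t = (224 + 161.1) / 99.47 = 3.8715.
t = e^3.8715 = 48.015.
T = 100·t = 4802 K → 4800 K to the nearest 50 K.

4800 K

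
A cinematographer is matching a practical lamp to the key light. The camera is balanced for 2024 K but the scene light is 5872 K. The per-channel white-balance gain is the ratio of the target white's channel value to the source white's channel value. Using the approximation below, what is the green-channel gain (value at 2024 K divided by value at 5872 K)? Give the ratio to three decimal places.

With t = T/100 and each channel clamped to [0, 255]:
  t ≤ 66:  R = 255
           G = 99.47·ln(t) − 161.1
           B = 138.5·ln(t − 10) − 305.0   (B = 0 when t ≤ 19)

At 5872 K (t = 58.72):
  G = 99.47·ln 58.72 − 161.1 = 99.47·4.0728 − 161.1 = 244.019.
At 2024 K (t = 20.24):
  G = 99.47·ln 20.24 − 161.1 = 99.47·3.0077 − 161.1 = 138.072.
Gain = 138.072 / 244.019 = 0.5658 → 0.566.

0.566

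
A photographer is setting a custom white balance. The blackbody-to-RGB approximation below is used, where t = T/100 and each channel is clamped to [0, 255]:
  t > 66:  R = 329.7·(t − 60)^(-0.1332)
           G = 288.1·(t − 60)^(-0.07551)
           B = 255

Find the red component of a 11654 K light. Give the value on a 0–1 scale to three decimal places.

t = 11654/100 = 116.54; the t > 66 branch applies.
R = 329.7·(116.54 − 60)^(-0.1332) = 329.7·56.54^(-0.1332) = 329.7·0.58423 = 192.622.
On a 0–1 scale: 192.622/255 = 0.7554 → 0.755.

0.755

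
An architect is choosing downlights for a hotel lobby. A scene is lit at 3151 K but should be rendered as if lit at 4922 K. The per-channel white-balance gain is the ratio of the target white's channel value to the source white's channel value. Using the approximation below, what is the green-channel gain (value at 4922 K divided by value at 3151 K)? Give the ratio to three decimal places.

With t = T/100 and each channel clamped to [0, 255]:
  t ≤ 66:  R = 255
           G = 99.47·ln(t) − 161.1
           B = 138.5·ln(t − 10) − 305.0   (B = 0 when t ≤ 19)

1.244

At 3151 K (t = 31.51):
  G = 99.47·ln 31.51 − 161.1 = 99.47·3.4503 − 161.1 = 182.102.
At 4922 K (t = 49.22):
  G = 99.47·ln 49.22 − 161.1 = 99.47·3.8963 − 161.1 = 226.465.
Gain = 226.465 / 182.102 = 1.2436 → 1.244.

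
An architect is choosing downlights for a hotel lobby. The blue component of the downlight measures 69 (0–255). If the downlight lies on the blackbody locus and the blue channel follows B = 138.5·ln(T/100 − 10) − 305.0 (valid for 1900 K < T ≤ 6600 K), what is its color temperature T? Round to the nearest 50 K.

ln(t − 10) = (69 + 305.0) / 138.5 = 2.7004.
t − 10 = e^2.7004 = 14.885, so t = 24.885.
T = 100·t = 2489 K → 2500 K to the nearest 50 K.

2500 K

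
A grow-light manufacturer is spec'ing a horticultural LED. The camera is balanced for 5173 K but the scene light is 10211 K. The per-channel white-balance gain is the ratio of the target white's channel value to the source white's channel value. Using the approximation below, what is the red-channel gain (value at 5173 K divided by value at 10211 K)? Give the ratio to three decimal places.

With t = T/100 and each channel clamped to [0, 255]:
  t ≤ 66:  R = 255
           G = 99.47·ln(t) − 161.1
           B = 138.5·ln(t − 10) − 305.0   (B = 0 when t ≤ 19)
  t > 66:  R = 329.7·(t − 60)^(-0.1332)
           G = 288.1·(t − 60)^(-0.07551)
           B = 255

1.273

At 10211 K (t = 102.11):
  R = 329.7·(102.11 − 60)^(-0.1332) = 329.7·42.11^(-0.1332) = 329.7·0.60762 = 200.332.
At 5173 K (t = 51.73):
  R = 255 by definition for t ≤ 66.
Gain = 255.000 / 200.332 = 1.2729 → 1.273.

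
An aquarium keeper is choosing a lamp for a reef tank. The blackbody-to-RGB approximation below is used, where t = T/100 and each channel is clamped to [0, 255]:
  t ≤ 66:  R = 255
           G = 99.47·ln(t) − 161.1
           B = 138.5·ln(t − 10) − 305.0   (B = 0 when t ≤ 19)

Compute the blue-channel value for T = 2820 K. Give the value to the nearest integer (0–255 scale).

t = 2820/100 = 28.2; the t ≤ 66 branch applies.
B = 138.5·ln(28.2 − 10) − 305.0 = 138.5·ln 18.2 − 305.0 = 138.5·2.9014 − 305.0 = 96.847.
Rounded: 97.

97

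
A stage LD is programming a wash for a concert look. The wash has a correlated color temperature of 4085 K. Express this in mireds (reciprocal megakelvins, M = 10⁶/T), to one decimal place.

244.8 mireds

M = 10⁶ / 4085 = 244.798 → 244.8 mireds.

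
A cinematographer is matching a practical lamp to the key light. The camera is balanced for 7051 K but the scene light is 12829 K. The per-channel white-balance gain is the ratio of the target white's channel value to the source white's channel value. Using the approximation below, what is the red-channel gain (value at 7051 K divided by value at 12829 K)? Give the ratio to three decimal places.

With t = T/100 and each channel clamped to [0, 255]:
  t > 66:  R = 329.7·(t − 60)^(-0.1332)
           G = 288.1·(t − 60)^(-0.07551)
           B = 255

1.283

At 12829 K (t = 128.29):
  R = 329.7·(128.29 − 60)^(-0.1332) = 329.7·68.29^(-0.1332) = 329.7·0.56972 = 187.838.
At 7051 K (t = 70.51):
  R = 329.7·(70.51 − 60)^(-0.1332) = 329.7·10.51^(-0.1332) = 329.7·0.73101 = 241.014.
Gain = 241.014 / 187.838 = 1.2831 → 1.283.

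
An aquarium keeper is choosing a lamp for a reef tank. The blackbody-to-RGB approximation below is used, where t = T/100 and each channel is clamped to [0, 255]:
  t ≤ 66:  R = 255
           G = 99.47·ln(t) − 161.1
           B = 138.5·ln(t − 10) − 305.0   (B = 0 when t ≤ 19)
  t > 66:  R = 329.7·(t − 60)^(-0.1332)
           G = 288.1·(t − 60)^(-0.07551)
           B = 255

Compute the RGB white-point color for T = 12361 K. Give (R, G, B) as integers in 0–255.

t = 12361/100 = 123.61; the t > 66 branch applies.
R = 329.7·(123.61 − 60)^(-0.1332) = 329.7·63.61^(-0.1332) = 329.7·0.57514 = 189.622.
G = 288.1·(123.61 − 60)^(-0.07551) = 288.1·63.61^(-0.07551) = 288.1·0.73083 = 210.552.
B = 255 by definition for t > 66.
Rounded: (190, 211, 255).

(190, 211, 255)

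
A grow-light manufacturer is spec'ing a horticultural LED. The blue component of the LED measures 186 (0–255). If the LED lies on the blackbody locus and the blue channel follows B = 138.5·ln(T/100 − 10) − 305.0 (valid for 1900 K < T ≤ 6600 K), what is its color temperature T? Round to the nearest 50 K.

ln(t − 10) = (186 + 305.0) / 138.5 = 3.5451.
t − 10 = e^3.5451 = 34.644, so t = 44.644.
T = 100·t = 4464 K → 4450 K to the nearest 50 K.

4450 K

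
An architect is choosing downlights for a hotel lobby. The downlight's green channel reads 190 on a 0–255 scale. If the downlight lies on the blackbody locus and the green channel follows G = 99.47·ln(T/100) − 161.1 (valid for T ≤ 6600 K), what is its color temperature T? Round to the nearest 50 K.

3400 K

ln t = (190 + 161.1) / 99.47 = 3.5297.
t = e^3.5297 = 34.114.
T = 100·t = 3411 K → 3400 K to the nearest 50 K.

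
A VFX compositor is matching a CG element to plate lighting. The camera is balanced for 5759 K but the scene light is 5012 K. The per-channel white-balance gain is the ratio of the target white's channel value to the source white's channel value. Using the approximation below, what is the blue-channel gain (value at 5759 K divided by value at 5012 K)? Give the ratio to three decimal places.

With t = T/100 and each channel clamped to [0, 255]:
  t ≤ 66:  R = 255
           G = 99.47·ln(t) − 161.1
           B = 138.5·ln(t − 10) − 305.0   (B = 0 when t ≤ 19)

1.115

At 5012 K (t = 50.12):
  B = 138.5·ln(50.12 − 10) − 305.0 = 138.5·ln 40.12 − 305.0 = 138.5·3.6919 − 305.0 = 206.325.
At 5759 K (t = 57.59):
  B = 138.5·ln(57.59 − 10) − 305.0 = 138.5·ln 47.59 − 305.0 = 138.5·3.8626 − 305.0 = 229.973.
Gain = 229.973 / 206.325 = 1.1146 → 1.115.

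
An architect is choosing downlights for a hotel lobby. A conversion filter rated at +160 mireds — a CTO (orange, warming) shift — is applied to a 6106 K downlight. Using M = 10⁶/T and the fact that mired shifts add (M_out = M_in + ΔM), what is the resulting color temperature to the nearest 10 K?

M_in = 10⁶/6106 = 163.77 mireds.
M_out = 163.77 + (+160) = 323.77 mireds.
T_out = 10⁶/323.77 = 3088.6 K → 3090 K.

3090 K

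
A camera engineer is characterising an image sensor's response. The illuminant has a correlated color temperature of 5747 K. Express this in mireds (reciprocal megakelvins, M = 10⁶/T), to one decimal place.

174.0 mireds

M = 10⁶ / 5747 = 174.004 → 174.0 mireds.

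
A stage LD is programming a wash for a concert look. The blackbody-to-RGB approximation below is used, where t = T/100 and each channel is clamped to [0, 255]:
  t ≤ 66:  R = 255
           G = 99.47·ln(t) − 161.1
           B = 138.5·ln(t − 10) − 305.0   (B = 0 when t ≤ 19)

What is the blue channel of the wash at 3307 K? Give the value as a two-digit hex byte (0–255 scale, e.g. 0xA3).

0x82

t = 3307/100 = 33.07; the t ≤ 66 branch applies.
B = 138.5·ln(33.07 − 10) − 305.0 = 138.5·ln 23.07 − 305.0 = 138.5·3.1385 − 305.0 = 129.687.
Rounded: 130; in hex, 0x82.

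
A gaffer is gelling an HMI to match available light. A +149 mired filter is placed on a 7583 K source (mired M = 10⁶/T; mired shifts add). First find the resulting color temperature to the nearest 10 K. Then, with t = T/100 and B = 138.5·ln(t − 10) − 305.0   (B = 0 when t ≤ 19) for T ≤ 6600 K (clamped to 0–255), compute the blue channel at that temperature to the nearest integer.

144

M_in = 10⁶/7583 = 131.87; M_out = 131.87 + (+149) = 280.87.
T_out = 10⁶/280.87 = 3560.3 K → 3560 K; t = 35.6.
B = 138.5·ln(35.6 − 10) − 305.0 = 138.5·ln 25.6 − 305.0 = 138.5·3.2426 − 305.0 = 144.099.
Rounded: 144.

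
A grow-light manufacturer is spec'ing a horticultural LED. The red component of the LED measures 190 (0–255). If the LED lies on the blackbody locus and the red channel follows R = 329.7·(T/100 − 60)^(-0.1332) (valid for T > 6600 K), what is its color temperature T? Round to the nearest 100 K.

12300 K

(t − 60)^(-0.1332) = 190/329.7 = 0.57628.
t − 60 = 0.57628^(1/-0.1332) = 0.57628^(-7.508) = 62.667, so t = 122.667.
T = 100·t = 12267 K → 12300 K to the nearest 100 K.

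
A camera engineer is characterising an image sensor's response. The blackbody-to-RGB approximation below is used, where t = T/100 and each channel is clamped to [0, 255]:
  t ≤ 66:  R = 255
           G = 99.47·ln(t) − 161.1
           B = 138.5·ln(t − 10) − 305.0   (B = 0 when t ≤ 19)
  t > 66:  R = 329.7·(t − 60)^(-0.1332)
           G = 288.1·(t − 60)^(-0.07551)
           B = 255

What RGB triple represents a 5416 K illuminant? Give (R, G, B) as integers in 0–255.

(255, 236, 220)

t = 5416/100 = 54.16; the t ≤ 66 branch applies.
R = 255 by definition for t ≤ 66.
G = 99.47·ln 54.16 − 161.1 = 99.47·3.9919 − 161.1 = 235.979.
B = 138.5·ln(54.16 − 10) − 305.0 = 138.5·ln 44.16 − 305.0 = 138.5·3.7878 − 305.0 = 219.613.
Rounded: (255, 236, 220).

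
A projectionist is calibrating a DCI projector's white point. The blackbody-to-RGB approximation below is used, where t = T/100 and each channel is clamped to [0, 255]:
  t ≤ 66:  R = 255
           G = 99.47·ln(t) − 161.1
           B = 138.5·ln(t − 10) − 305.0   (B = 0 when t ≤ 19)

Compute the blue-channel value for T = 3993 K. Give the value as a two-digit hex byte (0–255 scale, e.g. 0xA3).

0xA6

t = 3993/100 = 39.93; the t ≤ 66 branch applies.
B = 138.5·ln(39.93 − 10) − 305.0 = 138.5·ln 29.93 − 305.0 = 138.5·3.3989 − 305.0 = 165.742.
Rounded: 166; in hex, 0xA6.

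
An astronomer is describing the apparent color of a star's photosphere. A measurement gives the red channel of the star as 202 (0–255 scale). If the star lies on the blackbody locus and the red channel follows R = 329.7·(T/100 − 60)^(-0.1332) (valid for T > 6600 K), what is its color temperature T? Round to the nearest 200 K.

(t − 60)^(-0.1332) = 202/329.7 = 0.61268.
t − 60 = 0.61268^(1/-0.1332) = 0.61268^(-7.508) = 39.569, so t = 99.569.
T = 100·t = 9957 K → 10000 K to the nearest 200 K.

10000 K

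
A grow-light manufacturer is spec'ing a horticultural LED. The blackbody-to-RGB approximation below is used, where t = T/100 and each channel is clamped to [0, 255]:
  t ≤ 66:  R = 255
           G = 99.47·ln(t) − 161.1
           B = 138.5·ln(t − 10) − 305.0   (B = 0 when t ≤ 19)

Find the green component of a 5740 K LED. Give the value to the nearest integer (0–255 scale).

242

t = 5740/100 = 57.4; the t ≤ 66 branch applies.
G = 99.47·ln 57.4 − 161.1 = 99.47·4.0500 − 161.1 = 241.758.
Rounded: 242.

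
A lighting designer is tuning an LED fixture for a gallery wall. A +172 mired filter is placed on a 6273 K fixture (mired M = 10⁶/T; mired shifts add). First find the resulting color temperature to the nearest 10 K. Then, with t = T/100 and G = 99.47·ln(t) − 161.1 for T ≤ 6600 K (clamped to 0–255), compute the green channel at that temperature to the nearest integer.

M_in = 10⁶/6273 = 159.41; M_out = 159.41 + (+172) = 331.41.
T_out = 10⁶/331.41 = 3017.4 K → 3020 K; t = 30.2.
G = 99.47·ln 30.2 − 161.1 = 99.47·3.4078 − 161.1 = 177.878.
Rounded: 178.

178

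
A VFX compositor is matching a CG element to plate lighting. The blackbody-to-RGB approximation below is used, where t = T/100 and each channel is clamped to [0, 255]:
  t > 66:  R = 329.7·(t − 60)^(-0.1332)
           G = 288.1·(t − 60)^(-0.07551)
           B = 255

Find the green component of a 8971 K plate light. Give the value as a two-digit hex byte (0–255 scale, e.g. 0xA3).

0xDF

t = 8971/100 = 89.71; the t > 66 branch applies.
G = 288.1·(89.71 − 60)^(-0.07551) = 288.1·29.71^(-0.07551) = 288.1·0.77407 = 223.010.
Rounded: 223; in hex, 0xDF.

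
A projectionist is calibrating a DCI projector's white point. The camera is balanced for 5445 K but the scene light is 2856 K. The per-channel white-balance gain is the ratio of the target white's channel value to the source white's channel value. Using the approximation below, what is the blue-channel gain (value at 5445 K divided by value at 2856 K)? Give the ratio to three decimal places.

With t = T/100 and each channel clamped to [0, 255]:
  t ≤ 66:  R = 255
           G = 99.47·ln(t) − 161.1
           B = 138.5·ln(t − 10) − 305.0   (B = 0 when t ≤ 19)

At 2856 K (t = 28.56):
  B = 138.5·ln(28.56 − 10) − 305.0 = 138.5·ln 18.56 − 305.0 = 138.5·2.9210 − 305.0 = 99.560.
At 5445 K (t = 54.45):
  B = 138.5·ln(54.45 − 10) − 305.0 = 138.5·ln 44.45 − 305.0 = 138.5·3.7944 − 305.0 = 220.520.
Gain = 220.520 / 99.560 = 2.2149 → 2.215.

2.215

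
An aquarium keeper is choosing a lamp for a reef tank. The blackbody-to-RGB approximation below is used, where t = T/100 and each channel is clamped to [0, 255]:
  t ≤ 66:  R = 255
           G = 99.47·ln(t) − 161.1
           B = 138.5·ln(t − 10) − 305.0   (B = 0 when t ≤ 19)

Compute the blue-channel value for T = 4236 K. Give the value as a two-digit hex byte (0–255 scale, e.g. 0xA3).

0xB1

t = 4236/100 = 42.36; the t ≤ 66 branch applies.
B = 138.5·ln(42.36 − 10) − 305.0 = 138.5·ln 32.36 − 305.0 = 138.5·3.4769 − 305.0 = 176.554.
Rounded: 177; in hex, 0xB1.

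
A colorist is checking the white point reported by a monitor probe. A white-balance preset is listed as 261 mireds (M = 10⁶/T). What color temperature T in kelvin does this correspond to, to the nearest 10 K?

T = 10⁶ / 261 = 3831.42 K → 3830 K.

3830 K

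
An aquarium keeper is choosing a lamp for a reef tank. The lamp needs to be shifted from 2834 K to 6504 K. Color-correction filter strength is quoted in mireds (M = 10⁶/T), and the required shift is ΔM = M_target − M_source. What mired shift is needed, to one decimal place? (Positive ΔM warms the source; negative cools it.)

M_source = 10⁶/2834 = 352.858; M_target = 10⁶/6504 = 153.752.
ΔM = 153.752 − 352.858 = -199.107 → -199.1 mireds, a cooling shift.

-199.1 mireds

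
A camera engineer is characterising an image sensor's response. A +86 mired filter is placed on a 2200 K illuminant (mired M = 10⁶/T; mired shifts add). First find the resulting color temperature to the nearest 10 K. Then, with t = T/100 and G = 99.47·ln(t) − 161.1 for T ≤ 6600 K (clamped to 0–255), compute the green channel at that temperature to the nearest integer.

M_in = 10⁶/2200 = 454.55; M_out = 454.55 + (+86) = 540.55.
T_out = 10⁶/540.55 = 1850.0 K → 1850 K; t = 18.5.
G = 99.47·ln 18.5 − 161.1 = 99.47·2.9178 − 161.1 = 129.131.
Rounded: 129.

129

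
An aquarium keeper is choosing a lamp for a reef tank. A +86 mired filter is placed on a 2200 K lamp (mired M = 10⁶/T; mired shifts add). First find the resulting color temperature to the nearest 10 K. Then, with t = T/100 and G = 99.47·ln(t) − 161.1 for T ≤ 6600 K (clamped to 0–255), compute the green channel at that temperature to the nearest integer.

129

M_in = 10⁶/2200 = 454.55; M_out = 454.55 + (+86) = 540.55.
T_out = 10⁶/540.55 = 1850.0 K → 1850 K; t = 18.5.
G = 99.47·ln 18.5 − 161.1 = 99.47·2.9178 − 161.1 = 129.131.
Rounded: 129.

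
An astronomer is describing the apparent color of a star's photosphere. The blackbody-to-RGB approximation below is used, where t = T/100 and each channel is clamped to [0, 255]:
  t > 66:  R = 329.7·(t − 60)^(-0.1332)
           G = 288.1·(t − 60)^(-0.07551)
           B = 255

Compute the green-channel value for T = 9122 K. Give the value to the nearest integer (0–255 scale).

222

t = 9122/100 = 91.22; the t > 66 branch applies.
G = 288.1·(91.22 − 60)^(-0.07551) = 288.1·31.22^(-0.07551) = 288.1·0.77118 = 222.177.
Rounded: 222.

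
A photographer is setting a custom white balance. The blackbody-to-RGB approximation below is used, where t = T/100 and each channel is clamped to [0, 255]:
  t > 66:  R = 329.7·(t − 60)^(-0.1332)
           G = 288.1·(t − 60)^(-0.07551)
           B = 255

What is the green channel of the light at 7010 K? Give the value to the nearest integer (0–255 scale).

t = 7010/100 = 70.1; the t > 66 branch applies.
G = 288.1·(70.1 − 60)^(-0.07551) = 288.1·10.1^(-0.07551) = 288.1·0.83978 = 241.940.
Rounded: 242.

242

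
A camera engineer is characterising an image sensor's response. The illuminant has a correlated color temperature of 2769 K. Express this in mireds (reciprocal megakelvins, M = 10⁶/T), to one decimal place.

361.1 mireds

M = 10⁶ / 2769 = 361.141 → 361.1 mireds.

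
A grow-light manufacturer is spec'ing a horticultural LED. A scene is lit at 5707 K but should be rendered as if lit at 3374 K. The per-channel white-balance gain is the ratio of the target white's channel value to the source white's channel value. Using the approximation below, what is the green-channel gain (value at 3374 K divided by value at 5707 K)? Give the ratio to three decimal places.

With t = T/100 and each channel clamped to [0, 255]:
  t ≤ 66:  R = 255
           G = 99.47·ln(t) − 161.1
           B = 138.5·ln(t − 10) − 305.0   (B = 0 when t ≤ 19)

At 5707 K (t = 57.07):
  G = 99.47·ln 57.07 − 161.1 = 99.47·4.0443 − 161.1 = 241.184.
At 3374 K (t = 33.74):
  G = 99.47·ln 33.74 − 161.1 = 99.47·3.5187 − 161.1 = 188.904.
Gain = 188.904 / 241.184 = 0.7832 → 0.783.

0.783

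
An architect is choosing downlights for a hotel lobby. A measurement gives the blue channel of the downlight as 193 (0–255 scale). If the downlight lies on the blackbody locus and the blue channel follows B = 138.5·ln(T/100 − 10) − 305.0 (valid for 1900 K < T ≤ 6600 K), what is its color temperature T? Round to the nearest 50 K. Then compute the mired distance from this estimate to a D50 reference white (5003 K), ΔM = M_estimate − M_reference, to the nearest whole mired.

ln(t − 10) = (193 + 305.0) / 138.5 = 3.5957.
t − 10 = e^3.5957 = 36.440, so t = 46.440.
T = 100·t = 4644 K → 4650 K to the nearest 50 K.
M_estimate = 10⁶/4650 = 215.05; M_reference = 10⁶/5003 = 199.88.
ΔM = 215.05 − 199.88 = 15.17 → +15 mireds.

+15 mireds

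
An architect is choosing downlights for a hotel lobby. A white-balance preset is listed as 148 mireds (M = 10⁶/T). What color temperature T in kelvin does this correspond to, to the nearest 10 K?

6760 K

T = 10⁶ / 148 = 6756.76 K → 6760 K.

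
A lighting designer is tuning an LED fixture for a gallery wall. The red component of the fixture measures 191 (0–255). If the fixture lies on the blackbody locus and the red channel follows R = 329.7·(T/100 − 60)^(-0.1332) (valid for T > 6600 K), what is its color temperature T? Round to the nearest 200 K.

12000 K

(t − 60)^(-0.1332) = 191/329.7 = 0.57931.
t − 60 = 0.57931^(1/-0.1332) = 0.57931^(-7.508) = 60.245, so t = 120.245.
T = 100·t = 12025 K → 12000 K to the nearest 200 K.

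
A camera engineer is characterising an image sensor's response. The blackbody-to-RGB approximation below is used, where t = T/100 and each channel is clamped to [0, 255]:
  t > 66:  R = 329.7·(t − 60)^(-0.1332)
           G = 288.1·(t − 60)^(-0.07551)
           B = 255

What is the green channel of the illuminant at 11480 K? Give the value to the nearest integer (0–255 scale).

t = 11480/100 = 114.8; the t > 66 branch applies.
G = 288.1·(114.8 − 60)^(-0.07551) = 288.1·54.8^(-0.07551) = 288.1·0.73910 = 212.935.
Rounded: 213.

213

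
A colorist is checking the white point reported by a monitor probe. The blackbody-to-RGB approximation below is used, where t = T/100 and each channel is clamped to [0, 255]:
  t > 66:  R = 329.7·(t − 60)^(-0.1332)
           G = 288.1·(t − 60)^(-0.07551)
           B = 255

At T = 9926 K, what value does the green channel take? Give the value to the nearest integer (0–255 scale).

t = 9926/100 = 99.26; the t > 66 branch applies.
G = 288.1·(99.26 − 60)^(-0.07551) = 288.1·39.26^(-0.07551) = 288.1·0.75795 = 218.366.
Rounded: 218.

218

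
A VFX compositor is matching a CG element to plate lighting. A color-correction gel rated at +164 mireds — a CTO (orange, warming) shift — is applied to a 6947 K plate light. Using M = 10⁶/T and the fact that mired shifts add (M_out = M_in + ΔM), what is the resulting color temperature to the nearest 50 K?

M_in = 10⁶/6947 = 143.95 mireds.
M_out = 143.95 + (+164) = 307.95 mireds.
T_out = 10⁶/307.95 = 3247.3 K → 3250 K.

3250 K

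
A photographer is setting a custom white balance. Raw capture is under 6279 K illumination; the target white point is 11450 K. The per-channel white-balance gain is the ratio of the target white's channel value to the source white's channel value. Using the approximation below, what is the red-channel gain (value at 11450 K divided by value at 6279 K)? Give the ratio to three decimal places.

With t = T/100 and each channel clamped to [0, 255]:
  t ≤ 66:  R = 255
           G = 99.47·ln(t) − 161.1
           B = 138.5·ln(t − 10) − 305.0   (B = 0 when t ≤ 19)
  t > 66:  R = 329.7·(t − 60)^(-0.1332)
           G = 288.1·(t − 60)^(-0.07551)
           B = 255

0.759

At 6279 K (t = 62.79):
  R = 255 by definition for t ≤ 66.
At 11450 K (t = 114.5):
  R = 329.7·(114.5 − 60)^(-0.1332) = 329.7·54.5^(-0.1332) = 329.7·0.58710 = 193.567.
Gain = 193.567 / 255.000 = 0.7591 → 0.759.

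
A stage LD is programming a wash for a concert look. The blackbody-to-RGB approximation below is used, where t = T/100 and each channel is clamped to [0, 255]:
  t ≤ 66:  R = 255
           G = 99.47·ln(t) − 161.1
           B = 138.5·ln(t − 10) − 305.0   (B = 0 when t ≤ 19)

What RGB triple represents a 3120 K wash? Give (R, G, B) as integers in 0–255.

(255, 181, 118)

t = 3120/100 = 31.2; the t ≤ 66 branch applies.
R = 255 by definition for t ≤ 66.
G = 99.47·ln 31.2 − 161.1 = 99.47·3.4404 − 161.1 = 181.118.
B = 138.5·ln(31.2 − 10) − 305.0 = 138.5·ln 21.2 − 305.0 = 138.5·3.0540 − 305.0 = 117.979.
Rounded: (255, 181, 118).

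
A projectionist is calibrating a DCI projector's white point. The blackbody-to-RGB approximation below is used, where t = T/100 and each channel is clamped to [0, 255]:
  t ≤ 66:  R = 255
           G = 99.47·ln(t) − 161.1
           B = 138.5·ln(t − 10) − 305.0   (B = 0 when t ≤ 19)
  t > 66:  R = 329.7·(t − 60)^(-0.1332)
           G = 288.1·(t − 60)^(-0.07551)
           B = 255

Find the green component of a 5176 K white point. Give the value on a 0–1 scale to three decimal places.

t = 5176/100 = 51.76; the t ≤ 66 branch applies.
G = 99.47·ln 51.76 − 161.1 = 99.47·3.9466 − 161.1 = 231.470.
On a 0–1 scale: 231.470/255 = 0.9077 → 0.908.

0.908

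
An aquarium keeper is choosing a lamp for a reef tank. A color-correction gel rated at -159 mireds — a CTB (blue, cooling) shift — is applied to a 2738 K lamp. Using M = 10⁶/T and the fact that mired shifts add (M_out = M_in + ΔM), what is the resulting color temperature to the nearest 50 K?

4850 K

M_in = 10⁶/2738 = 365.23 mireds.
M_out = 365.23 + (-159) = 206.23 mireds.
T_out = 10⁶/206.23 = 4849.0 K → 4850 K.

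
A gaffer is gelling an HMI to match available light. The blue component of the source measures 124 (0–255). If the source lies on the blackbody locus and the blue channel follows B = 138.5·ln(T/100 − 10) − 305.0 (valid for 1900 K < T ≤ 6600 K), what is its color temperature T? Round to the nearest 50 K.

ln(t − 10) = (124 + 305.0) / 138.5 = 3.0975.
t − 10 = e^3.0975 = 22.142, so t = 32.142.
T = 100·t = 3214 K → 3200 K to the nearest 50 K.

3200 K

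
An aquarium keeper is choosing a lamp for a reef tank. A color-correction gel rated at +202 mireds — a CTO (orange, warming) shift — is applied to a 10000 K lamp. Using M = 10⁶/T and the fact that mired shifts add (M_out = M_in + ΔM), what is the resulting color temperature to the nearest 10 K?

M_in = 10⁶/10000 = 100.00 mireds.
M_out = 100.00 + (+202) = 302.00 mireds.
T_out = 10⁶/302.00 = 3311.3 K → 3310 K.

3310 K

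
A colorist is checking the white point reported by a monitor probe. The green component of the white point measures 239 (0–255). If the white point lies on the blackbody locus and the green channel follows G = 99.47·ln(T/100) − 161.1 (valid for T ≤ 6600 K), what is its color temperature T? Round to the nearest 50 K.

5600 K

ln t = (239 + 161.1) / 99.47 = 4.0223.
t = e^4.0223 = 55.830.
T = 100·t = 5583 K → 5600 K to the nearest 50 K.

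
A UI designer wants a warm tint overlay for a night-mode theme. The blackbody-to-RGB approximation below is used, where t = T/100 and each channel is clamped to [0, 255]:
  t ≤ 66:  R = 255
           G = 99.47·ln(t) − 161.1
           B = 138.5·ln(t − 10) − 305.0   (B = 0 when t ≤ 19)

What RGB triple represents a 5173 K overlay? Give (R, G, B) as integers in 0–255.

t = 5173/100 = 51.73; the t ≤ 66 branch applies.
R = 255 by definition for t ≤ 66.
G = 99.47·ln 51.73 − 161.1 = 99.47·3.9460 − 161.1 = 231.412.
B = 138.5·ln(51.73 − 10) − 305.0 = 138.5·ln 41.73 − 305.0 = 138.5·3.7312 − 305.0 = 211.774.
Rounded: (255, 231, 212).

(255, 231, 212)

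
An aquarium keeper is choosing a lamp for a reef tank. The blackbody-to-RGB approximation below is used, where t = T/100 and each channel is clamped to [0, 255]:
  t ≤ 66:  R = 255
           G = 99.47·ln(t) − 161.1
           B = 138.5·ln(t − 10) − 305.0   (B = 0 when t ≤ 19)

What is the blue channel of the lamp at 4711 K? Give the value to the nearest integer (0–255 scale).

t = 4711/100 = 47.11; the t ≤ 66 branch applies.
B = 138.5·ln(47.11 − 10) − 305.0 = 138.5·ln 37.11 − 305.0 = 138.5·3.6139 − 305.0 = 195.523.
Rounded: 196.

196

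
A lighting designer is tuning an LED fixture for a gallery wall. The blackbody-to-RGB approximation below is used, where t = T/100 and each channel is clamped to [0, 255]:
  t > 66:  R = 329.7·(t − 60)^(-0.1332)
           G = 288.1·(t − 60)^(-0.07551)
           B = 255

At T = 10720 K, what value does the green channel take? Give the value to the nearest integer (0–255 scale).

215

t = 10720/100 = 107.2; the t > 66 branch applies.
G = 288.1·(107.2 − 60)^(-0.07551) = 288.1·47.2^(-0.07551) = 288.1·0.74748 = 215.350.
Rounded: 215.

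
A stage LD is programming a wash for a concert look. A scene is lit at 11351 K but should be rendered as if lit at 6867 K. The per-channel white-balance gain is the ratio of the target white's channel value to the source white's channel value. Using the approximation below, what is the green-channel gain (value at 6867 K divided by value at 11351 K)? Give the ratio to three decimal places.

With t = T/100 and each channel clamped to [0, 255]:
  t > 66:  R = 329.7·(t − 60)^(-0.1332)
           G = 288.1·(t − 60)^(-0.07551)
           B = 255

1.147

At 11351 K (t = 113.51):
  G = 288.1·(113.51 − 60)^(-0.07551) = 288.1·53.51^(-0.07551) = 288.1·0.74043 = 213.319.
At 6867 K (t = 68.67):
  G = 288.1·(68.67 − 60)^(-0.07551) = 288.1·8.67^(-0.07551) = 288.1·0.84951 = 244.745.
Gain = 244.745 / 213.319 = 1.1473 → 1.147.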